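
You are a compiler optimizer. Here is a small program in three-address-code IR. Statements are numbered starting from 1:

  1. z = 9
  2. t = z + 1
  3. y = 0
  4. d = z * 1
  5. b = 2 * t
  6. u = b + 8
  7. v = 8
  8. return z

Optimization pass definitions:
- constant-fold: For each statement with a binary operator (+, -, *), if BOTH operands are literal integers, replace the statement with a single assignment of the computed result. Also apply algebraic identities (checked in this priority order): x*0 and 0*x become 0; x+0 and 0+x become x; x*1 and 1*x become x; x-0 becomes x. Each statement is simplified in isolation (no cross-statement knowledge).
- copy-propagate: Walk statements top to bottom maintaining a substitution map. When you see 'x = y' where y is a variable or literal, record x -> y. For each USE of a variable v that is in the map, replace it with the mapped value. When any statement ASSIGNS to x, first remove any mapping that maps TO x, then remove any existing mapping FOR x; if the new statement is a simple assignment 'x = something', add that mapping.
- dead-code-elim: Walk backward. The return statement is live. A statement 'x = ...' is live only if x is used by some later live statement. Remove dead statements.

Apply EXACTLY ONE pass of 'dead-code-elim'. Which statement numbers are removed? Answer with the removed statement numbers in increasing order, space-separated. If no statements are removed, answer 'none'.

Answer: 2 3 4 5 6 7

Derivation:
Backward liveness scan:
Stmt 1 'z = 9': KEEP (z is live); live-in = []
Stmt 2 't = z + 1': DEAD (t not in live set ['z'])
Stmt 3 'y = 0': DEAD (y not in live set ['z'])
Stmt 4 'd = z * 1': DEAD (d not in live set ['z'])
Stmt 5 'b = 2 * t': DEAD (b not in live set ['z'])
Stmt 6 'u = b + 8': DEAD (u not in live set ['z'])
Stmt 7 'v = 8': DEAD (v not in live set ['z'])
Stmt 8 'return z': KEEP (return); live-in = ['z']
Removed statement numbers: [2, 3, 4, 5, 6, 7]
Surviving IR:
  z = 9
  return z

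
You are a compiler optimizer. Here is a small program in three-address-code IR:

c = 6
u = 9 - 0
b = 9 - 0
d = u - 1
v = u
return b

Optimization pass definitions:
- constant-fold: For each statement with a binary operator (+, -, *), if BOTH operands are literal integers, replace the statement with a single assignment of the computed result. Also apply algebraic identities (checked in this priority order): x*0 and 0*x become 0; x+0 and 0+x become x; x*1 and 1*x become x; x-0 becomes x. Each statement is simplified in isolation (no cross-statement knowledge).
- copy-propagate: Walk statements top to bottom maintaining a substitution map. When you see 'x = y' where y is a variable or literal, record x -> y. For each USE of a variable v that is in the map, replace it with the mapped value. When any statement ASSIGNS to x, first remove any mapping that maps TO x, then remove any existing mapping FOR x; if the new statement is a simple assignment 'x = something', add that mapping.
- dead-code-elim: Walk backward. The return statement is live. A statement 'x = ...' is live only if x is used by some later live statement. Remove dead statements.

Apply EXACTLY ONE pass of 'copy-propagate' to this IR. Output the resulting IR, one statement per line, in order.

Answer: c = 6
u = 9 - 0
b = 9 - 0
d = u - 1
v = u
return b

Derivation:
Applying copy-propagate statement-by-statement:
  [1] c = 6  (unchanged)
  [2] u = 9 - 0  (unchanged)
  [3] b = 9 - 0  (unchanged)
  [4] d = u - 1  (unchanged)
  [5] v = u  (unchanged)
  [6] return b  (unchanged)
Result (6 stmts):
  c = 6
  u = 9 - 0
  b = 9 - 0
  d = u - 1
  v = u
  return b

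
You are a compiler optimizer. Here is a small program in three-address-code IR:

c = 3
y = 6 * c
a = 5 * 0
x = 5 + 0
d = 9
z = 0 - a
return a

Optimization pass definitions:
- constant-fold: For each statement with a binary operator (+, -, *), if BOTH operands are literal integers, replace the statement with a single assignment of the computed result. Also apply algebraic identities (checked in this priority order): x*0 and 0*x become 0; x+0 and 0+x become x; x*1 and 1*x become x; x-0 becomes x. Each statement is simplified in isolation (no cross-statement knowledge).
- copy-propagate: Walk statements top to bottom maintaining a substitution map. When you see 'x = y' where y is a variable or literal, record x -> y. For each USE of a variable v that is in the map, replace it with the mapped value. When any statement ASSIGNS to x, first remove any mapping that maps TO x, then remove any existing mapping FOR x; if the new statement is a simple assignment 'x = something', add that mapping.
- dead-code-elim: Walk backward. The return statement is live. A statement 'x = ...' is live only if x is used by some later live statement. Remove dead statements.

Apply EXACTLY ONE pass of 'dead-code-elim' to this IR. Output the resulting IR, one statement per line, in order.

Answer: a = 5 * 0
return a

Derivation:
Applying dead-code-elim statement-by-statement:
  [7] return a  -> KEEP (return); live=['a']
  [6] z = 0 - a  -> DEAD (z not live)
  [5] d = 9  -> DEAD (d not live)
  [4] x = 5 + 0  -> DEAD (x not live)
  [3] a = 5 * 0  -> KEEP; live=[]
  [2] y = 6 * c  -> DEAD (y not live)
  [1] c = 3  -> DEAD (c not live)
Result (2 stmts):
  a = 5 * 0
  return a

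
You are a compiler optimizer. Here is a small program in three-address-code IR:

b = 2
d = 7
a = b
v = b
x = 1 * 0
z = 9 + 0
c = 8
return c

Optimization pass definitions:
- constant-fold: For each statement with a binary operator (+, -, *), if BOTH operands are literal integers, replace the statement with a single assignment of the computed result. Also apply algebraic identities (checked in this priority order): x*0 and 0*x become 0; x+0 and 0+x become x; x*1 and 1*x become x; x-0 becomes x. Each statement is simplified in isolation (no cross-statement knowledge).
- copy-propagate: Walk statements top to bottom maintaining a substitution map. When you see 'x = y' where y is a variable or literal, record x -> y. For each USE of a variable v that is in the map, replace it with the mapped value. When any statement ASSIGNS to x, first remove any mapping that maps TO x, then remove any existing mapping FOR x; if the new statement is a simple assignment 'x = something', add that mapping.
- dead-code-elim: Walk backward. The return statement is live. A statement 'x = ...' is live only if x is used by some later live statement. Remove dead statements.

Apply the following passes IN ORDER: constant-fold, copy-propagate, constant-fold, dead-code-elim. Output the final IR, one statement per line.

Answer: return 8

Derivation:
Initial IR:
  b = 2
  d = 7
  a = b
  v = b
  x = 1 * 0
  z = 9 + 0
  c = 8
  return c
After constant-fold (8 stmts):
  b = 2
  d = 7
  a = b
  v = b
  x = 0
  z = 9
  c = 8
  return c
After copy-propagate (8 stmts):
  b = 2
  d = 7
  a = 2
  v = 2
  x = 0
  z = 9
  c = 8
  return 8
After constant-fold (8 stmts):
  b = 2
  d = 7
  a = 2
  v = 2
  x = 0
  z = 9
  c = 8
  return 8
After dead-code-elim (1 stmts):
  return 8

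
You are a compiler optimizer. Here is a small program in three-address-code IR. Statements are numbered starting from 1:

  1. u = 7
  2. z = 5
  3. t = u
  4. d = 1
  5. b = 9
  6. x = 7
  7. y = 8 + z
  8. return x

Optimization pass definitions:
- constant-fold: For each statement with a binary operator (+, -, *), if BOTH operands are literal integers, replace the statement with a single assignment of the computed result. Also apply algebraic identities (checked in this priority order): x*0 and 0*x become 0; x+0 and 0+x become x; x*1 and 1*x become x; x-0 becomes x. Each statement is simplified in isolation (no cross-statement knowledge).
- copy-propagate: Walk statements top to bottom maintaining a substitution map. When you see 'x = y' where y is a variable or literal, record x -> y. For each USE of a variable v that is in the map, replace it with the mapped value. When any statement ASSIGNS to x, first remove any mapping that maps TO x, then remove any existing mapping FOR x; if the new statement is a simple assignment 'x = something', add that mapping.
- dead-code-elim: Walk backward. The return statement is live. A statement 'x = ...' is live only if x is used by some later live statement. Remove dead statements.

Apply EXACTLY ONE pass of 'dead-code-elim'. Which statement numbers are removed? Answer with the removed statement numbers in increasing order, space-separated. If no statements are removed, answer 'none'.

Backward liveness scan:
Stmt 1 'u = 7': DEAD (u not in live set [])
Stmt 2 'z = 5': DEAD (z not in live set [])
Stmt 3 't = u': DEAD (t not in live set [])
Stmt 4 'd = 1': DEAD (d not in live set [])
Stmt 5 'b = 9': DEAD (b not in live set [])
Stmt 6 'x = 7': KEEP (x is live); live-in = []
Stmt 7 'y = 8 + z': DEAD (y not in live set ['x'])
Stmt 8 'return x': KEEP (return); live-in = ['x']
Removed statement numbers: [1, 2, 3, 4, 5, 7]
Surviving IR:
  x = 7
  return x

Answer: 1 2 3 4 5 7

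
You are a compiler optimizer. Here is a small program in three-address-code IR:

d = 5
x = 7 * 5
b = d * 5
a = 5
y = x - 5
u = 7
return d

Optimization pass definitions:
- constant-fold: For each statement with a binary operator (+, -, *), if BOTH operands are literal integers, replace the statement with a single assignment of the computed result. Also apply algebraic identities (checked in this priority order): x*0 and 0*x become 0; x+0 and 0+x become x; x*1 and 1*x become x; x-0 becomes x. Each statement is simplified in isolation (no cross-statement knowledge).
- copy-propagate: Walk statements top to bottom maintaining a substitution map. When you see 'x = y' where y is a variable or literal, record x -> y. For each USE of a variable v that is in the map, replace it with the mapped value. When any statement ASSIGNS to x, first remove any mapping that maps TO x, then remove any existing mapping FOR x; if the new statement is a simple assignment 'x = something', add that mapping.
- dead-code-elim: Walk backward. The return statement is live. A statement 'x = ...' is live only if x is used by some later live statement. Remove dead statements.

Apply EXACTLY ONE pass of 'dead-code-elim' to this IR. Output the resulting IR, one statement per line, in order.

Answer: d = 5
return d

Derivation:
Applying dead-code-elim statement-by-statement:
  [7] return d  -> KEEP (return); live=['d']
  [6] u = 7  -> DEAD (u not live)
  [5] y = x - 5  -> DEAD (y not live)
  [4] a = 5  -> DEAD (a not live)
  [3] b = d * 5  -> DEAD (b not live)
  [2] x = 7 * 5  -> DEAD (x not live)
  [1] d = 5  -> KEEP; live=[]
Result (2 stmts):
  d = 5
  return d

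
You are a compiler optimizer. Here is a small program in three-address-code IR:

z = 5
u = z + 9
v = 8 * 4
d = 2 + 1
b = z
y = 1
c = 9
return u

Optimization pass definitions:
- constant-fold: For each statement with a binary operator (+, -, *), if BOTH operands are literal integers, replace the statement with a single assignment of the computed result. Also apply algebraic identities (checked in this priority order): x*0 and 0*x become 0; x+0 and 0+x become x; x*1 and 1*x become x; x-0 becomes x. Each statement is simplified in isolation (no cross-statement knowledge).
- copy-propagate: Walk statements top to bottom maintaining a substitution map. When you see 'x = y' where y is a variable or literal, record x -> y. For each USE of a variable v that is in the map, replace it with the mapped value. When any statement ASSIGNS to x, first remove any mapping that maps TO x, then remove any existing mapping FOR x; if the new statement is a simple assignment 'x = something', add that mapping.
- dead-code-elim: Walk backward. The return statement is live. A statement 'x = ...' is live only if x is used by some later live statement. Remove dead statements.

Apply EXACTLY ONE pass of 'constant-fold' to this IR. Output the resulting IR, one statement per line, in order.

Applying constant-fold statement-by-statement:
  [1] z = 5  (unchanged)
  [2] u = z + 9  (unchanged)
  [3] v = 8 * 4  -> v = 32
  [4] d = 2 + 1  -> d = 3
  [5] b = z  (unchanged)
  [6] y = 1  (unchanged)
  [7] c = 9  (unchanged)
  [8] return u  (unchanged)
Result (8 stmts):
  z = 5
  u = z + 9
  v = 32
  d = 3
  b = z
  y = 1
  c = 9
  return u

Answer: z = 5
u = z + 9
v = 32
d = 3
b = z
y = 1
c = 9
return u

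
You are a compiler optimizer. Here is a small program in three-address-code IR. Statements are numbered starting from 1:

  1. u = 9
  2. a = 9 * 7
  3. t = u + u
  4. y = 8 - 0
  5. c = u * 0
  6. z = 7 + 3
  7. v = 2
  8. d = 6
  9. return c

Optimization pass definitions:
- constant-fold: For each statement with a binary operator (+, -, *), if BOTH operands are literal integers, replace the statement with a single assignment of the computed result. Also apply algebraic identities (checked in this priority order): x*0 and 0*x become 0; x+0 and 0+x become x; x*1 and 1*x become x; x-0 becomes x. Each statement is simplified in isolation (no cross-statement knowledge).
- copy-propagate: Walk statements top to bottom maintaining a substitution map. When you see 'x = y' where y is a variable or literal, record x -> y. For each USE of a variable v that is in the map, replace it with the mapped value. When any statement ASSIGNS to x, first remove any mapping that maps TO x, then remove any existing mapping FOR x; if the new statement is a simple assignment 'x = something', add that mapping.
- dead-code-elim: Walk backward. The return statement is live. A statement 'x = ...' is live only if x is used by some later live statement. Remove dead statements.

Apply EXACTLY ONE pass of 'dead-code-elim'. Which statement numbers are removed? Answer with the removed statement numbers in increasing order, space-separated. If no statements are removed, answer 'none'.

Backward liveness scan:
Stmt 1 'u = 9': KEEP (u is live); live-in = []
Stmt 2 'a = 9 * 7': DEAD (a not in live set ['u'])
Stmt 3 't = u + u': DEAD (t not in live set ['u'])
Stmt 4 'y = 8 - 0': DEAD (y not in live set ['u'])
Stmt 5 'c = u * 0': KEEP (c is live); live-in = ['u']
Stmt 6 'z = 7 + 3': DEAD (z not in live set ['c'])
Stmt 7 'v = 2': DEAD (v not in live set ['c'])
Stmt 8 'd = 6': DEAD (d not in live set ['c'])
Stmt 9 'return c': KEEP (return); live-in = ['c']
Removed statement numbers: [2, 3, 4, 6, 7, 8]
Surviving IR:
  u = 9
  c = u * 0
  return c

Answer: 2 3 4 6 7 8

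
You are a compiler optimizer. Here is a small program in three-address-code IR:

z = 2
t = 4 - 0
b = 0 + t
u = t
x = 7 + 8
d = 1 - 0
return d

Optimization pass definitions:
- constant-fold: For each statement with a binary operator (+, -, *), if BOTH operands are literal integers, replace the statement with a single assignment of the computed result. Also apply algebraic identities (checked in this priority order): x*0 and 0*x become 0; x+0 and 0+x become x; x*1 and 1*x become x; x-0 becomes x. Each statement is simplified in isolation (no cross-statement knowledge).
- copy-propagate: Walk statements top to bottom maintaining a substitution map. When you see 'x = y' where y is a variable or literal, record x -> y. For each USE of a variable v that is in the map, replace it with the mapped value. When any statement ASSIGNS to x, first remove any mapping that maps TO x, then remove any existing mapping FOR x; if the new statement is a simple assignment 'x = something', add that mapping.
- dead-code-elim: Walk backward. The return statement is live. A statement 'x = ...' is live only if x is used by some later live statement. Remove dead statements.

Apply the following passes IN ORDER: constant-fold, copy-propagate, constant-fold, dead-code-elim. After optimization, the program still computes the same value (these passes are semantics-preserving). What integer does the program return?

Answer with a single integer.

Answer: 1

Derivation:
Initial IR:
  z = 2
  t = 4 - 0
  b = 0 + t
  u = t
  x = 7 + 8
  d = 1 - 0
  return d
After constant-fold (7 stmts):
  z = 2
  t = 4
  b = t
  u = t
  x = 15
  d = 1
  return d
After copy-propagate (7 stmts):
  z = 2
  t = 4
  b = 4
  u = 4
  x = 15
  d = 1
  return 1
After constant-fold (7 stmts):
  z = 2
  t = 4
  b = 4
  u = 4
  x = 15
  d = 1
  return 1
After dead-code-elim (1 stmts):
  return 1
Evaluate:
  z = 2  =>  z = 2
  t = 4 - 0  =>  t = 4
  b = 0 + t  =>  b = 4
  u = t  =>  u = 4
  x = 7 + 8  =>  x = 15
  d = 1 - 0  =>  d = 1
  return d = 1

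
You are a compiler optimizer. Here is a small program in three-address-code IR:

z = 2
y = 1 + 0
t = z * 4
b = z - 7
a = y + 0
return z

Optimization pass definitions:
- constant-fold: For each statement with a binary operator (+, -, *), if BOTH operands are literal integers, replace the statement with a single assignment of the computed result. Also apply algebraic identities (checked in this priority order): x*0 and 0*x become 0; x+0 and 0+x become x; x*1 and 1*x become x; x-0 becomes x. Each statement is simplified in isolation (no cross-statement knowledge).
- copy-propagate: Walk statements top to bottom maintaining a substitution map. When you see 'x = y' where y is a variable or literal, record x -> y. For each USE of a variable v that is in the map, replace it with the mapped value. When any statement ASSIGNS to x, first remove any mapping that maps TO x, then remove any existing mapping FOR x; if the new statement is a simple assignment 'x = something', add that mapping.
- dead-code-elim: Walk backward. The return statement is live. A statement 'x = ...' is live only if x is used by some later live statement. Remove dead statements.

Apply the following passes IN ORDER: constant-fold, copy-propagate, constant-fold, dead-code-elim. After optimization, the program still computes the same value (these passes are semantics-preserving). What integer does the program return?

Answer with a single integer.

Initial IR:
  z = 2
  y = 1 + 0
  t = z * 4
  b = z - 7
  a = y + 0
  return z
After constant-fold (6 stmts):
  z = 2
  y = 1
  t = z * 4
  b = z - 7
  a = y
  return z
After copy-propagate (6 stmts):
  z = 2
  y = 1
  t = 2 * 4
  b = 2 - 7
  a = 1
  return 2
After constant-fold (6 stmts):
  z = 2
  y = 1
  t = 8
  b = -5
  a = 1
  return 2
After dead-code-elim (1 stmts):
  return 2
Evaluate:
  z = 2  =>  z = 2
  y = 1 + 0  =>  y = 1
  t = z * 4  =>  t = 8
  b = z - 7  =>  b = -5
  a = y + 0  =>  a = 1
  return z = 2

Answer: 2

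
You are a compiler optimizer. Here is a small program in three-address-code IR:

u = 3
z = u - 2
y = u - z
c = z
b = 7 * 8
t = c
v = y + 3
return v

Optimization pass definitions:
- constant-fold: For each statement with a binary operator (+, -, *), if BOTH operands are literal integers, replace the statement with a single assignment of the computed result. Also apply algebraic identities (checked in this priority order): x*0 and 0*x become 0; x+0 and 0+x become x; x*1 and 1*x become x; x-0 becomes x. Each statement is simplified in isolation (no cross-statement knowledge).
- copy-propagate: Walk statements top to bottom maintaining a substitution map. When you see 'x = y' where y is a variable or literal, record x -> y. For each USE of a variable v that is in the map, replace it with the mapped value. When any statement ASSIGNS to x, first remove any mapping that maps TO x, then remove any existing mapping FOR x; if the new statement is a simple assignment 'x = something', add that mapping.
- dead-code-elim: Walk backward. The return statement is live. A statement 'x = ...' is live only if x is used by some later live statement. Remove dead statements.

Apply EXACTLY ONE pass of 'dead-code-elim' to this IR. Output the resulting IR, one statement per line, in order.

Answer: u = 3
z = u - 2
y = u - z
v = y + 3
return v

Derivation:
Applying dead-code-elim statement-by-statement:
  [8] return v  -> KEEP (return); live=['v']
  [7] v = y + 3  -> KEEP; live=['y']
  [6] t = c  -> DEAD (t not live)
  [5] b = 7 * 8  -> DEAD (b not live)
  [4] c = z  -> DEAD (c not live)
  [3] y = u - z  -> KEEP; live=['u', 'z']
  [2] z = u - 2  -> KEEP; live=['u']
  [1] u = 3  -> KEEP; live=[]
Result (5 stmts):
  u = 3
  z = u - 2
  y = u - z
  v = y + 3
  return v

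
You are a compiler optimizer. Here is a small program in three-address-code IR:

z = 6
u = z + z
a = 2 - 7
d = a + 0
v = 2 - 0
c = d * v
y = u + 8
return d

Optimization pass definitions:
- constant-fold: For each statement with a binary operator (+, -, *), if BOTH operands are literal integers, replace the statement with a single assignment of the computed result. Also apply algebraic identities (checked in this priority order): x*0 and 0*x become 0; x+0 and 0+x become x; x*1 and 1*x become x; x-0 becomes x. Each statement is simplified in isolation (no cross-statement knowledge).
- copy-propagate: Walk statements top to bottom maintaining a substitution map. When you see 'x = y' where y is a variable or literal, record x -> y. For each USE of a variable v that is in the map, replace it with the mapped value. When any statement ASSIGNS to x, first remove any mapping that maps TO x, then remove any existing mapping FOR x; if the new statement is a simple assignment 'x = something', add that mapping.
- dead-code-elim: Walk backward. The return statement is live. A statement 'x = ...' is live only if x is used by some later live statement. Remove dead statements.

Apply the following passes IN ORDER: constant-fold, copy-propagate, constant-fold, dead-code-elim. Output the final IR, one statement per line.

Answer: return -5

Derivation:
Initial IR:
  z = 6
  u = z + z
  a = 2 - 7
  d = a + 0
  v = 2 - 0
  c = d * v
  y = u + 8
  return d
After constant-fold (8 stmts):
  z = 6
  u = z + z
  a = -5
  d = a
  v = 2
  c = d * v
  y = u + 8
  return d
After copy-propagate (8 stmts):
  z = 6
  u = 6 + 6
  a = -5
  d = -5
  v = 2
  c = -5 * 2
  y = u + 8
  return -5
After constant-fold (8 stmts):
  z = 6
  u = 12
  a = -5
  d = -5
  v = 2
  c = -10
  y = u + 8
  return -5
After dead-code-elim (1 stmts):
  return -5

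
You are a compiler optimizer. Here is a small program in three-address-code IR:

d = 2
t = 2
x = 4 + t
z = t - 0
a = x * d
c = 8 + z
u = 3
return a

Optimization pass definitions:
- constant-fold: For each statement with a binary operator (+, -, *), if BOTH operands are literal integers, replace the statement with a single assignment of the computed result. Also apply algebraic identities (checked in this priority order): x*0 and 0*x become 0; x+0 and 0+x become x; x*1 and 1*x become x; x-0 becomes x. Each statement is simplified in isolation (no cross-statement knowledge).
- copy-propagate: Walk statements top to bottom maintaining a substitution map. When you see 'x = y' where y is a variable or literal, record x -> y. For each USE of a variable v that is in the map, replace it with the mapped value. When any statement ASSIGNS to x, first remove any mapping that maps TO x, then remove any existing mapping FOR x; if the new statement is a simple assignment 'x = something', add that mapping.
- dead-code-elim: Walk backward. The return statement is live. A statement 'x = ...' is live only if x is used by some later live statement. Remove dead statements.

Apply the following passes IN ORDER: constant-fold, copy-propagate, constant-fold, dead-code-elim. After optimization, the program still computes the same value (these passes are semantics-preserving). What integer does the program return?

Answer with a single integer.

Initial IR:
  d = 2
  t = 2
  x = 4 + t
  z = t - 0
  a = x * d
  c = 8 + z
  u = 3
  return a
After constant-fold (8 stmts):
  d = 2
  t = 2
  x = 4 + t
  z = t
  a = x * d
  c = 8 + z
  u = 3
  return a
After copy-propagate (8 stmts):
  d = 2
  t = 2
  x = 4 + 2
  z = 2
  a = x * 2
  c = 8 + 2
  u = 3
  return a
After constant-fold (8 stmts):
  d = 2
  t = 2
  x = 6
  z = 2
  a = x * 2
  c = 10
  u = 3
  return a
After dead-code-elim (3 stmts):
  x = 6
  a = x * 2
  return a
Evaluate:
  d = 2  =>  d = 2
  t = 2  =>  t = 2
  x = 4 + t  =>  x = 6
  z = t - 0  =>  z = 2
  a = x * d  =>  a = 12
  c = 8 + z  =>  c = 10
  u = 3  =>  u = 3
  return a = 12

Answer: 12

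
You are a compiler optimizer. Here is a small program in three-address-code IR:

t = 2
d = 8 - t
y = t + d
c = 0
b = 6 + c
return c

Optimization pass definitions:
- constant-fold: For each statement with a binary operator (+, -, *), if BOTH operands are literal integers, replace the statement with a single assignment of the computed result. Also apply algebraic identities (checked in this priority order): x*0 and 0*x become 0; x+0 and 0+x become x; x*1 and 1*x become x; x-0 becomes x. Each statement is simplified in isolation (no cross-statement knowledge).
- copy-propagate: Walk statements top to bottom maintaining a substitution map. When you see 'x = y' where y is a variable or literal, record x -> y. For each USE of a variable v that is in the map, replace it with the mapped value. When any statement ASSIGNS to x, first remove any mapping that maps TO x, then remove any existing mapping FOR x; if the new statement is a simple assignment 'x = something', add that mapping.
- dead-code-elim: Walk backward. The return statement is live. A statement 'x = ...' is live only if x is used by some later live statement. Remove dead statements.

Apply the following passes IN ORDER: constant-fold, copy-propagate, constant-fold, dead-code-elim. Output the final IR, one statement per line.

Answer: return 0

Derivation:
Initial IR:
  t = 2
  d = 8 - t
  y = t + d
  c = 0
  b = 6 + c
  return c
After constant-fold (6 stmts):
  t = 2
  d = 8 - t
  y = t + d
  c = 0
  b = 6 + c
  return c
After copy-propagate (6 stmts):
  t = 2
  d = 8 - 2
  y = 2 + d
  c = 0
  b = 6 + 0
  return 0
After constant-fold (6 stmts):
  t = 2
  d = 6
  y = 2 + d
  c = 0
  b = 6
  return 0
After dead-code-elim (1 stmts):
  return 0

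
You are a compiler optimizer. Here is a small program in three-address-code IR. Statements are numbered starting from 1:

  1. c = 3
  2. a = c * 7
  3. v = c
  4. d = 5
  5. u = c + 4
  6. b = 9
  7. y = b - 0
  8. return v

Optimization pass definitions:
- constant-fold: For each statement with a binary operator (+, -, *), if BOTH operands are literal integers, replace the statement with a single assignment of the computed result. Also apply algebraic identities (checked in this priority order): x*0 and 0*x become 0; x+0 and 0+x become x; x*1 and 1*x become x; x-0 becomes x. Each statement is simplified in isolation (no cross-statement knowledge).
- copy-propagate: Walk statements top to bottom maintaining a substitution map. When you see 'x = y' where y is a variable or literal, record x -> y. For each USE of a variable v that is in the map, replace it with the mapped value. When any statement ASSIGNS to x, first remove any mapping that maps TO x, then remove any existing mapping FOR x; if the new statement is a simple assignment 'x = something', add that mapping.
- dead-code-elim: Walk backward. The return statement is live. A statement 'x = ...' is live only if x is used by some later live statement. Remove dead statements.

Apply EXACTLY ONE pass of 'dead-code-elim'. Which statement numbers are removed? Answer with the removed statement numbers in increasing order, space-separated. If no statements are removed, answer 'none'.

Backward liveness scan:
Stmt 1 'c = 3': KEEP (c is live); live-in = []
Stmt 2 'a = c * 7': DEAD (a not in live set ['c'])
Stmt 3 'v = c': KEEP (v is live); live-in = ['c']
Stmt 4 'd = 5': DEAD (d not in live set ['v'])
Stmt 5 'u = c + 4': DEAD (u not in live set ['v'])
Stmt 6 'b = 9': DEAD (b not in live set ['v'])
Stmt 7 'y = b - 0': DEAD (y not in live set ['v'])
Stmt 8 'return v': KEEP (return); live-in = ['v']
Removed statement numbers: [2, 4, 5, 6, 7]
Surviving IR:
  c = 3
  v = c
  return v

Answer: 2 4 5 6 7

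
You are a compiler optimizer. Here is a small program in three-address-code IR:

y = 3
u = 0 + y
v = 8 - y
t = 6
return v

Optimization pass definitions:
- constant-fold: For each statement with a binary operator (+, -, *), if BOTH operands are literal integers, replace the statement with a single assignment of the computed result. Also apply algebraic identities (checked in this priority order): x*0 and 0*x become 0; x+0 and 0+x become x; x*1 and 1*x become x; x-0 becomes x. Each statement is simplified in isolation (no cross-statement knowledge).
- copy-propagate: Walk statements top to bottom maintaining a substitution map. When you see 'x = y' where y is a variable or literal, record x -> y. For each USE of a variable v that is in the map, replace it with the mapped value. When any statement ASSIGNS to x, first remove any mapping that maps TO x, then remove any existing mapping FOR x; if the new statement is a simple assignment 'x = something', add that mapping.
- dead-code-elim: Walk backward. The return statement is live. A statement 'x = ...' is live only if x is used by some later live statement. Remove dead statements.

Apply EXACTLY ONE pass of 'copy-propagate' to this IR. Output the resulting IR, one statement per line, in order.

Applying copy-propagate statement-by-statement:
  [1] y = 3  (unchanged)
  [2] u = 0 + y  -> u = 0 + 3
  [3] v = 8 - y  -> v = 8 - 3
  [4] t = 6  (unchanged)
  [5] return v  (unchanged)
Result (5 stmts):
  y = 3
  u = 0 + 3
  v = 8 - 3
  t = 6
  return v

Answer: y = 3
u = 0 + 3
v = 8 - 3
t = 6
return v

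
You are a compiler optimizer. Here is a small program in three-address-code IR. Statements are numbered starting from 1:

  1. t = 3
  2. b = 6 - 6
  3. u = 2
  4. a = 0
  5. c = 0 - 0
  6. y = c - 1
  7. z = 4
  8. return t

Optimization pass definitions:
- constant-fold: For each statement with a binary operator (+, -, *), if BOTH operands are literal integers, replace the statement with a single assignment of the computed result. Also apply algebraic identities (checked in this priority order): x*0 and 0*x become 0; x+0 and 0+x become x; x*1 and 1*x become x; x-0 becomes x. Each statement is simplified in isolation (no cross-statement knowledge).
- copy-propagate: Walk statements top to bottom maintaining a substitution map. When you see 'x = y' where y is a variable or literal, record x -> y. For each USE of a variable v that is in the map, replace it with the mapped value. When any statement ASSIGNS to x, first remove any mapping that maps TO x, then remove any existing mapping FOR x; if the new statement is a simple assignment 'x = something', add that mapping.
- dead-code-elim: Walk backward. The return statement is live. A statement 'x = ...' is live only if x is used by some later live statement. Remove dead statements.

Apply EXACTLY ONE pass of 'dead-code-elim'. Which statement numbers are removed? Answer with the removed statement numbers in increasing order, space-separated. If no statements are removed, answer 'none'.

Answer: 2 3 4 5 6 7

Derivation:
Backward liveness scan:
Stmt 1 't = 3': KEEP (t is live); live-in = []
Stmt 2 'b = 6 - 6': DEAD (b not in live set ['t'])
Stmt 3 'u = 2': DEAD (u not in live set ['t'])
Stmt 4 'a = 0': DEAD (a not in live set ['t'])
Stmt 5 'c = 0 - 0': DEAD (c not in live set ['t'])
Stmt 6 'y = c - 1': DEAD (y not in live set ['t'])
Stmt 7 'z = 4': DEAD (z not in live set ['t'])
Stmt 8 'return t': KEEP (return); live-in = ['t']
Removed statement numbers: [2, 3, 4, 5, 6, 7]
Surviving IR:
  t = 3
  return t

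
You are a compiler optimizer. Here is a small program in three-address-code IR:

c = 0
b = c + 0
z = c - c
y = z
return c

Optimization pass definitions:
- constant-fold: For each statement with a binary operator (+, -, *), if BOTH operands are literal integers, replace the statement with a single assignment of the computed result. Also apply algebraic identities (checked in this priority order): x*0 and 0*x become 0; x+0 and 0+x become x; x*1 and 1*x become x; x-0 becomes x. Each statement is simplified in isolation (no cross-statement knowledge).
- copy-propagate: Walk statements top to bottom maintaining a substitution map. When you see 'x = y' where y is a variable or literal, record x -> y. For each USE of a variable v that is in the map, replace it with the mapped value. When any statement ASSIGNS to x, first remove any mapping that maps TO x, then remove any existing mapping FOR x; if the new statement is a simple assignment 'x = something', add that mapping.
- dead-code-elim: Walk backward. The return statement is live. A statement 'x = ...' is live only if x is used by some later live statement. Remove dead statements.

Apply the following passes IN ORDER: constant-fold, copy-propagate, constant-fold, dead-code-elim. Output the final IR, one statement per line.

Answer: return 0

Derivation:
Initial IR:
  c = 0
  b = c + 0
  z = c - c
  y = z
  return c
After constant-fold (5 stmts):
  c = 0
  b = c
  z = c - c
  y = z
  return c
After copy-propagate (5 stmts):
  c = 0
  b = 0
  z = 0 - 0
  y = z
  return 0
After constant-fold (5 stmts):
  c = 0
  b = 0
  z = 0
  y = z
  return 0
After dead-code-elim (1 stmts):
  return 0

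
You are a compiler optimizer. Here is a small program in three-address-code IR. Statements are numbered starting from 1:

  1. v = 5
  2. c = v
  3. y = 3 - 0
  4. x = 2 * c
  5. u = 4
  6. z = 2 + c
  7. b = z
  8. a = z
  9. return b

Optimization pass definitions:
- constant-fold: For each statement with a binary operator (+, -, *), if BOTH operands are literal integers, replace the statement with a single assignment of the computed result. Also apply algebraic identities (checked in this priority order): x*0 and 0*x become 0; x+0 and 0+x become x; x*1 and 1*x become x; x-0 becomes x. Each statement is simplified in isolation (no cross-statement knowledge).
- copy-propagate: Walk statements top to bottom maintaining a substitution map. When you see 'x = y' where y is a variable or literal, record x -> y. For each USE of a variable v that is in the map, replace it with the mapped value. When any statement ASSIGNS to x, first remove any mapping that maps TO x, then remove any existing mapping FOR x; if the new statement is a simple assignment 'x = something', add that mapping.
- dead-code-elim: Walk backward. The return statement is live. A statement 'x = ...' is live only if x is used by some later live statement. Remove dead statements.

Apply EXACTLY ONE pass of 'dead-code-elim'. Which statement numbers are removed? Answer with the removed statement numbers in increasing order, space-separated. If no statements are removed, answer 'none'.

Answer: 3 4 5 8

Derivation:
Backward liveness scan:
Stmt 1 'v = 5': KEEP (v is live); live-in = []
Stmt 2 'c = v': KEEP (c is live); live-in = ['v']
Stmt 3 'y = 3 - 0': DEAD (y not in live set ['c'])
Stmt 4 'x = 2 * c': DEAD (x not in live set ['c'])
Stmt 5 'u = 4': DEAD (u not in live set ['c'])
Stmt 6 'z = 2 + c': KEEP (z is live); live-in = ['c']
Stmt 7 'b = z': KEEP (b is live); live-in = ['z']
Stmt 8 'a = z': DEAD (a not in live set ['b'])
Stmt 9 'return b': KEEP (return); live-in = ['b']
Removed statement numbers: [3, 4, 5, 8]
Surviving IR:
  v = 5
  c = v
  z = 2 + c
  b = z
  return b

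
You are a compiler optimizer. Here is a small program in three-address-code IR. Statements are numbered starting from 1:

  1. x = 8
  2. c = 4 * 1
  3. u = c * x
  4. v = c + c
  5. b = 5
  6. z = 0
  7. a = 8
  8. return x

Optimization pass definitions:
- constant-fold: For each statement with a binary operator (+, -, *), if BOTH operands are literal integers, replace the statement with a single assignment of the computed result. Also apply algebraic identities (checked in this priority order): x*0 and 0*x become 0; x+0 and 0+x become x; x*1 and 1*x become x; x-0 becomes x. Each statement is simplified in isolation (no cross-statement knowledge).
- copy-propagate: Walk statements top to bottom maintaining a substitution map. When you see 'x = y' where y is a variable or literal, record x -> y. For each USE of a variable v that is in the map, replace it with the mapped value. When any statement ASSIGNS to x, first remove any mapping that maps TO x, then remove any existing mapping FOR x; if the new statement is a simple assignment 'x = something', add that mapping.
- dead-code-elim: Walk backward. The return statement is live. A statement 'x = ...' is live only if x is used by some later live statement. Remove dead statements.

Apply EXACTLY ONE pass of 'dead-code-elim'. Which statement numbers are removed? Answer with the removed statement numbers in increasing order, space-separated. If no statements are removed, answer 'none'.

Answer: 2 3 4 5 6 7

Derivation:
Backward liveness scan:
Stmt 1 'x = 8': KEEP (x is live); live-in = []
Stmt 2 'c = 4 * 1': DEAD (c not in live set ['x'])
Stmt 3 'u = c * x': DEAD (u not in live set ['x'])
Stmt 4 'v = c + c': DEAD (v not in live set ['x'])
Stmt 5 'b = 5': DEAD (b not in live set ['x'])
Stmt 6 'z = 0': DEAD (z not in live set ['x'])
Stmt 7 'a = 8': DEAD (a not in live set ['x'])
Stmt 8 'return x': KEEP (return); live-in = ['x']
Removed statement numbers: [2, 3, 4, 5, 6, 7]
Surviving IR:
  x = 8
  return x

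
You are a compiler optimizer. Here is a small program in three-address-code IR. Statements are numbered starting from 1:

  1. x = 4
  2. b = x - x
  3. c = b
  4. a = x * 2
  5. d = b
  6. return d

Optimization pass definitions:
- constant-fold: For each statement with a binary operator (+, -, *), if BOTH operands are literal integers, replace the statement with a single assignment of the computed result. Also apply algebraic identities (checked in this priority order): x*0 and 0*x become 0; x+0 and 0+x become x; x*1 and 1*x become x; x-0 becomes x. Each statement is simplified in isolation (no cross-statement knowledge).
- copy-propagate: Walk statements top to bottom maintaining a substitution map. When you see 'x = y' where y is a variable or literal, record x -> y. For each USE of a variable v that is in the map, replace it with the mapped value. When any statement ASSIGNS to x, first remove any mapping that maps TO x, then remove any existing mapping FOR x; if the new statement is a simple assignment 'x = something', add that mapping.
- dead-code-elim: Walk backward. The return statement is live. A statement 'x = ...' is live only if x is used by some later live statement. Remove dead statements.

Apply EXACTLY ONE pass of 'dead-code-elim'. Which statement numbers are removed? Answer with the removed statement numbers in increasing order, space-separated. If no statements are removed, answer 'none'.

Answer: 3 4

Derivation:
Backward liveness scan:
Stmt 1 'x = 4': KEEP (x is live); live-in = []
Stmt 2 'b = x - x': KEEP (b is live); live-in = ['x']
Stmt 3 'c = b': DEAD (c not in live set ['b'])
Stmt 4 'a = x * 2': DEAD (a not in live set ['b'])
Stmt 5 'd = b': KEEP (d is live); live-in = ['b']
Stmt 6 'return d': KEEP (return); live-in = ['d']
Removed statement numbers: [3, 4]
Surviving IR:
  x = 4
  b = x - x
  d = b
  return d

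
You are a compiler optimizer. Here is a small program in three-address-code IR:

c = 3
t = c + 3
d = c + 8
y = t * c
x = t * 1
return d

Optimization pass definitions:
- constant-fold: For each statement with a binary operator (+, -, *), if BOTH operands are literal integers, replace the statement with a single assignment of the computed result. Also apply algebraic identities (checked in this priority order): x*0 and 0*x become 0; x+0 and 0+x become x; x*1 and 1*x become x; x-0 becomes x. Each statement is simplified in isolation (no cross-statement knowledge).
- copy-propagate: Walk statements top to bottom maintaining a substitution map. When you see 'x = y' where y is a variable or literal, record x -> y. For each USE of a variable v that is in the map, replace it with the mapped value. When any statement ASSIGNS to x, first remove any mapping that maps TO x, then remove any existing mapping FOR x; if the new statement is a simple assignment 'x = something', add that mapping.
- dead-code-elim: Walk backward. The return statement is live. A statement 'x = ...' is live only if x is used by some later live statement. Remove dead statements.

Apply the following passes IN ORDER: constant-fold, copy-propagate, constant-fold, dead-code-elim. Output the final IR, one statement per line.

Initial IR:
  c = 3
  t = c + 3
  d = c + 8
  y = t * c
  x = t * 1
  return d
After constant-fold (6 stmts):
  c = 3
  t = c + 3
  d = c + 8
  y = t * c
  x = t
  return d
After copy-propagate (6 stmts):
  c = 3
  t = 3 + 3
  d = 3 + 8
  y = t * 3
  x = t
  return d
After constant-fold (6 stmts):
  c = 3
  t = 6
  d = 11
  y = t * 3
  x = t
  return d
After dead-code-elim (2 stmts):
  d = 11
  return d

Answer: d = 11
return d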